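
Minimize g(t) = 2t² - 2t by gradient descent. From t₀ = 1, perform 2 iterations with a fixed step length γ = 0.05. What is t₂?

g′(t) = 4t - 2
t₁ = 1 − 0.05·2 = 0.9
t₂ = 0.9 − 0.05·1.6 = 0.82

0.82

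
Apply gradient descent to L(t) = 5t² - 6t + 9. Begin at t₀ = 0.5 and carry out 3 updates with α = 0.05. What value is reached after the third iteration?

L′(t) = 10t - 6
t₁ = 0.5 − 0.05·(-1) = 0.55
t₂ = 0.55 − 0.05·(-0.5) = 0.575
t₃ = 0.575 − 0.05·(-0.25) = 0.5875

0.5875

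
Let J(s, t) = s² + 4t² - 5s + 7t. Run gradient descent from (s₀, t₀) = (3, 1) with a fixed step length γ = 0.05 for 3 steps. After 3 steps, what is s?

2.8645

∇J = (2s - 5, 8t + 7)
Step 1: at (3, 1), ∇J = (1, 15) → (3, 1) − 0.05·(1, 15) = (2.95, 0.25)
Step 2: at (2.95, 0.25), ∇J = (0.9, 9) → (2.95, 0.25) − 0.05·(0.9, 9) = (2.905, -0.2)
Step 3: at (2.905, -0.2), ∇J = (0.81, 5.4) → (2.905, -0.2) − 0.05·(0.81, 5.4) = (2.8645, -0.47)
s = 2.8645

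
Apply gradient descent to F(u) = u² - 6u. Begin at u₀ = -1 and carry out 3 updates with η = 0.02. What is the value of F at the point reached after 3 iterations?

3.524124635136

F′(u) = 2u - 6
u₁ = -1 − 0.02·(-8) = -0.84
u₂ = -0.84 − 0.02·(-7.68) = -0.6864
u₃ = -0.6864 − 0.02·(-7.3728) = -0.538944
F(-0.538944) = 3.524124635136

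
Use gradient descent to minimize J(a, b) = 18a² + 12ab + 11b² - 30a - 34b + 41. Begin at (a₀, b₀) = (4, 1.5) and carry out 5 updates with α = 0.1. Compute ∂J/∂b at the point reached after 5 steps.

∇J = (36a + 12b - 30, 12a + 22b - 34)
Step 1: at (4, 1.5), ∇J = (132, 47) → (4, 1.5) − 0.1·(132, 47) = (-9.2, -3.2)
Step 2: at (-9.2, -3.2), ∇J = (-399.6, -214.8) → (-9.2, -3.2) − 0.1·(-399.6, -214.8) = (30.76, 18.28)
Step 3: at (30.76, 18.28), ∇J = (1296.72, 737.28) → (30.76, 18.28) − 0.1·(1296.72, 737.28) = (-98.912, -55.448)
Step 4: at (-98.912, -55.448), ∇J = (-4256.208, -2440.8) → (-98.912, -55.448) − 0.1·(-4256.208, -2440.8) = (326.7088, 188.632)
Step 5: at (326.7088, 188.632), ∇J = (13995.1008, 8036.4096) → (326.7088, 188.632) − 0.1·(13995.1008, 8036.4096) = (-1072.80128, -615.00896)
∂J/∂b at (-1072.80128, -615.00896) = -26437.81248

-26437.81248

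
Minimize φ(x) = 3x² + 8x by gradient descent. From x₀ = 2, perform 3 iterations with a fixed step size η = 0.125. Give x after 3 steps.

-1.28125

φ′(x) = 6x + 8
x₁ = 2 − 0.125·20 = -0.5
x₂ = -0.5 − 0.125·5 = -1.125
x₃ = -1.125 − 0.125·1.25 = -1.28125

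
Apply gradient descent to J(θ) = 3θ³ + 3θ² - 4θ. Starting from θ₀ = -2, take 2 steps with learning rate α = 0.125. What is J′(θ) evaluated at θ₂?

J′(θ) = 9θ² + 6θ - 4
Step 1: J′(-2) = 20; θ₁ = -2 − 0.125·20 = -4.5
Step 2: J′(-4.5) = 151.25; θ₂ = -4.5 − 0.125·151.25 = -23.40625
J′(θ) at (-23.40625) = 4786.2353515625

4786.2353515625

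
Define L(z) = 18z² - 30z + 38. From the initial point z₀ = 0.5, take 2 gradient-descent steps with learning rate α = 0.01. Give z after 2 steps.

L′(z) = 36z - 30
Step 1: L′(0.5) = -12; z₁ = 0.5 − 0.01·(-12) = 0.62
Step 2: L′(0.62) = -7.68; z₂ = 0.62 − 0.01·(-7.68) = 0.6968

0.6968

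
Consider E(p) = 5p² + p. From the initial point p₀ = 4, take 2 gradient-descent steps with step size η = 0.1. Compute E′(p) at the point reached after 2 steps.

0

E′(p) = 10p + 1
p₁ = 4 − 0.1·41 = -0.1
p₂ = -0.1 − 0.1·0 = -0.1
E′(p) at (-0.1) = 0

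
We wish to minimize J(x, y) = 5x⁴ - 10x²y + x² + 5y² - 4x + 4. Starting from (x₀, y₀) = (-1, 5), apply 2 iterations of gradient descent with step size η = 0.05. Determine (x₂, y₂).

(85.693, 12.545)

∇J = (20x³ - 20xy + 2x - 4, -10x² + 10y)
Step 1: at (-1, 5), ∇J = (74, 40) → (-1, 5) − 0.05·(74, 40) = (-4.7, 3)
Step 2: at (-4.7, 3), ∇J = (-1807.86, -190.9) → (-4.7, 3) − 0.05·(-1807.86, -190.9) = (85.693, 12.545)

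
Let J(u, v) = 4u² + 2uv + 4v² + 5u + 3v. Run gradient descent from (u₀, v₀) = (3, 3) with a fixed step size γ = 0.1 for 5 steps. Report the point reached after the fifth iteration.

(-0.56496, -0.23504)

∇J = (8u + 2v + 5, 2u + 8v + 3)
(u₁, v₁) = (3, 3) − 0.1·(35, 33) = (-0.5, -0.3)
(u₂, v₂) = (-0.5, -0.3) − 0.1·(0.4, -0.4) = (-0.54, -0.26)
(u₃, v₃) = (-0.54, -0.26) − 0.1·(0.16, -0.16) = (-0.556, -0.244)
(u₄, v₄) = (-0.556, -0.244) − 0.1·(0.064, -0.064) = (-0.5624, -0.2376)
(u₅, v₅) = (-0.5624, -0.2376) − 0.1·(0.0256, -0.0256) = (-0.56496, -0.23504)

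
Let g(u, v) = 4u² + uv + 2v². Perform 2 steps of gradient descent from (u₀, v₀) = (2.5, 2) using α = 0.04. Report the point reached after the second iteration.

(1.0384, 1.2624)

∇g = (8u + v, u + 4v)
(u₁, v₁) = (2.5, 2) − 0.04·(22, 10.5) = (1.62, 1.58)
(u₂, v₂) = (1.62, 1.58) − 0.04·(14.54, 7.94) = (1.0384, 1.2624)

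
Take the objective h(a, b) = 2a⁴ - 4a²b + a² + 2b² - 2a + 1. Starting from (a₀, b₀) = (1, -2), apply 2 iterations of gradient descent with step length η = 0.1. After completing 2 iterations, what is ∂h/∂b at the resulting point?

∇h = (8a³ - 8ab + 2a - 2, -4a² + 4b)
(a₁, b₁) = (1, -2) − 0.1·(24, -12) = (-1.4, -0.8)
(a₂, b₂) = (-1.4, -0.8) − 0.1·(-35.712, -11.04) = (2.1712, 0.304)
∂h/∂b at (2.1712, 0.304) = -17.64043776

-17.64043776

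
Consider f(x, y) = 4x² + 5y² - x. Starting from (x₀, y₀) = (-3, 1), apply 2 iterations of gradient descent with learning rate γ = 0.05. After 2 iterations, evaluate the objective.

5.3125

∇f = (8x - 1, 10y)
Step 1: at (-3, 1), ∇f = (-25, 10) → (-3, 1) − 0.05·(-25, 10) = (-1.75, 0.5)
Step 2: at (-1.75, 0.5), ∇f = (-15, 5) → (-1.75, 0.5) − 0.05·(-15, 5) = (-1, 0.25)
f(-1, 0.25) = 5.3125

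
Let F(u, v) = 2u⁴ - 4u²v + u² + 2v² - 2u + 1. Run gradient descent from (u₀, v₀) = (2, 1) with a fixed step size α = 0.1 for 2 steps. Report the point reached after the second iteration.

(14.12, 4.92)

∇F = (8u³ - 8uv + 2u - 2, -4u² + 4v)
(u₁, v₁) = (2, 1) − 0.1·(50, -12) = (-3, 2.2)
(u₂, v₂) = (-3, 2.2) − 0.1·(-171.2, -27.2) = (14.12, 4.92)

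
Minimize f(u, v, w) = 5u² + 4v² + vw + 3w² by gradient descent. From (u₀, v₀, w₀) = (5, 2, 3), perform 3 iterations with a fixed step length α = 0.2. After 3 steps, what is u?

∇f = (10u, 8v + w, v + 6w)
(u₁, v₁, w₁) = (5, 2, 3) − 0.2·(50, 19, 20) = (-5, -1.8, -1)
(u₂, v₂, w₂) = (-5, -1.8, -1) − 0.2·(-50, -15.4, -7.8) = (5, 1.28, 0.56)
(u₃, v₃, w₃) = (5, 1.28, 0.56) − 0.2·(50, 10.8, 4.64) = (-5, -0.88, -0.368)
u = -5

-5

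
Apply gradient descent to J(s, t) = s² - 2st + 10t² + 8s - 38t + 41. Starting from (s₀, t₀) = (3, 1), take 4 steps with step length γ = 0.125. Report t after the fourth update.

-4.859375

∇J = (2s - 2t + 8, -2s + 20t - 38)
(s₁, t₁) = (3, 1) − 0.125·(12, -24) = (1.5, 4)
(s₂, t₂) = (1.5, 4) − 0.125·(3, 39) = (1.125, -0.875)
(s₃, t₃) = (1.125, -0.875) − 0.125·(12, -57.75) = (-0.375, 6.34375)
(s₄, t₄) = (-0.375, 6.34375) − 0.125·(-5.4375, 89.625) = (0.3046875, -4.859375)
t = -4.859375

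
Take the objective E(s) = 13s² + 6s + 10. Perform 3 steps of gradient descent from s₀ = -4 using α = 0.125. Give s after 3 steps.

E′(s) = 26s + 6
s₁ = -4 − 0.125·(-98) = 8.25
s₂ = 8.25 − 0.125·220.5 = -19.3125
s₃ = -19.3125 − 0.125·(-496.125) = 42.703125

42.703125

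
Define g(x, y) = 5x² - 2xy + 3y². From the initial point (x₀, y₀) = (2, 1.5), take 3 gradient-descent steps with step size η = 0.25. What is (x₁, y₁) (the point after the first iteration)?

(-2.25, 0.25)

∇g = (10x - 2y, -2x + 6y)
(x₁, y₁) = (2, 1.5) − 0.25·(17, 5) = (-2.25, 0.25)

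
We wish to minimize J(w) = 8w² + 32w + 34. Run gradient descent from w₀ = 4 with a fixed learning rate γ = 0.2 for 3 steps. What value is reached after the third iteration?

J′(w) = 16w + 32
Step 1: J′(4) = 96; w₁ = 4 − 0.2·96 = -15.2
Step 2: J′(-15.2) = -211.2; w₂ = -15.2 − 0.2·(-211.2) = 27.04
Step 3: J′(27.04) = 464.64; w₃ = 27.04 − 0.2·464.64 = -65.888

-65.888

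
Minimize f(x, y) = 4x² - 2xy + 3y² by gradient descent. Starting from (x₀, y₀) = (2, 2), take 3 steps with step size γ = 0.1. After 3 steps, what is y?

∇f = (8x - 2y, -2x + 6y)
(x₁, y₁) = (2, 2) − 0.1·(12, 8) = (0.8, 1.2)
(x₂, y₂) = (0.8, 1.2) − 0.1·(4, 5.6) = (0.4, 0.64)
(x₃, y₃) = (0.4, 0.64) − 0.1·(1.92, 3.04) = (0.208, 0.336)
y = 0.336

0.336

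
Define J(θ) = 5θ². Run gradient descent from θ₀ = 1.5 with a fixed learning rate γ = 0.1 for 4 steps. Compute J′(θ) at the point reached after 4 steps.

J′(θ) = 10θ
θ₁ = 1.5 − 0.1·15 = 0
θ₂ = 0 − 0.1·0 = 0
θ₃ = 0 − 0.1·0 = 0
θ₄ = 0 − 0.1·0 = 0
J′(θ) at (0) = 0

0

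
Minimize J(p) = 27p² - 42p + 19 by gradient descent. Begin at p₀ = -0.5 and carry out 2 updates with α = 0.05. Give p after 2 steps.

-2.915

J′(p) = 54p - 42
p₁ = -0.5 − 0.05·(-69) = 2.95
p₂ = 2.95 − 0.05·117.3 = -2.915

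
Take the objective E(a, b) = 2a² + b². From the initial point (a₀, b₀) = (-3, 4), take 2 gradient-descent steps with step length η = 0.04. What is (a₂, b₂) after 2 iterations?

(-2.1168, 3.3856)

∇E = (4a, 2b)
(a₁, b₁) = (-3, 4) − 0.04·(-12, 8) = (-2.52, 3.68)
(a₂, b₂) = (-2.52, 3.68) − 0.04·(-10.08, 7.36) = (-2.1168, 3.3856)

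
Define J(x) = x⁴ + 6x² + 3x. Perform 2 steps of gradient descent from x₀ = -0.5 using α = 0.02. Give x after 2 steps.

-0.38043944

J′(x) = 4x³ + 12x + 3
Step 1: J′(-0.5) = -3.5; x₁ = -0.5 − 0.02·(-3.5) = -0.43
Step 2: J′(-0.43) = -2.478028; x₂ = -0.43 − 0.02·(-2.478028) = -0.38043944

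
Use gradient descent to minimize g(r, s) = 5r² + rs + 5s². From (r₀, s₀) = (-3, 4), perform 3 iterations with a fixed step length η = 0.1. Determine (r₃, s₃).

∇g = (10r + s, r + 10s)
(r₁, s₁) = (-3, 4) − 0.1·(-26, 37) = (-0.4, 0.3)
(r₂, s₂) = (-0.4, 0.3) − 0.1·(-3.7, 2.6) = (-0.03, 0.04)
(r₃, s₃) = (-0.03, 0.04) − 0.1·(-0.26, 0.37) = (-0.004, 0.003)

(-0.004, 0.003)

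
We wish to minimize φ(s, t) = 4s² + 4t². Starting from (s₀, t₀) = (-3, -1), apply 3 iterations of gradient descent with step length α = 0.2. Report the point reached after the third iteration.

∇φ = (8s, 8t)
Step 1: at (-3, -1), ∇φ = (-24, -8) → (-3, -1) − 0.2·(-24, -8) = (1.8, 0.6)
Step 2: at (1.8, 0.6), ∇φ = (14.4, 4.8) → (1.8, 0.6) − 0.2·(14.4, 4.8) = (-1.08, -0.36)
Step 3: at (-1.08, -0.36), ∇φ = (-8.64, -2.88) → (-1.08, -0.36) − 0.2·(-8.64, -2.88) = (0.648, 0.216)

(0.648, 0.216)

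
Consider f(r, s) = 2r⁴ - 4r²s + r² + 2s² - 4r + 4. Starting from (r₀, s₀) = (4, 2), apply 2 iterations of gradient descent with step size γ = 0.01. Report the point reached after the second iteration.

∇f = (8r³ - 8rs + 2r - 4, -4r² + 4s)
(r₁, s₁) = (4, 2) − 0.01·(452, -56) = (-0.52, 2.56)
(r₂, s₂) = (-0.52, 2.56) − 0.01·(4.484736, 9.1584) = (-0.56484736, 2.468416)

(-0.56484736, 2.468416)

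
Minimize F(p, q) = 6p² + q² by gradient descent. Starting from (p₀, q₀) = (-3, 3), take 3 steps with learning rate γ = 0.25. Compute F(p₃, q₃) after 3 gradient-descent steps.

3456.140625

∇F = (12p, 2q)
Step 1: at (-3, 3), ∇F = (-36, 6) → (-3, 3) − 0.25·(-36, 6) = (6, 1.5)
Step 2: at (6, 1.5), ∇F = (72, 3) → (6, 1.5) − 0.25·(72, 3) = (-12, 0.75)
Step 3: at (-12, 0.75), ∇F = (-144, 1.5) → (-12, 0.75) − 0.25·(-144, 1.5) = (24, 0.375)
F(24, 0.375) = 3456.140625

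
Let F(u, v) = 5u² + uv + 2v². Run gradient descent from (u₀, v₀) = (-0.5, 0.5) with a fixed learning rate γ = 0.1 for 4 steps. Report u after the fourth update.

-0.01325

∇F = (10u + v, u + 4v)
Step 1: at (-0.5, 0.5), ∇F = (-4.5, 1.5) → (-0.5, 0.5) − 0.1·(-4.5, 1.5) = (-0.05, 0.35)
Step 2: at (-0.05, 0.35), ∇F = (-0.15, 1.35) → (-0.05, 0.35) − 0.1·(-0.15, 1.35) = (-0.035, 0.215)
Step 3: at (-0.035, 0.215), ∇F = (-0.135, 0.825) → (-0.035, 0.215) − 0.1·(-0.135, 0.825) = (-0.0215, 0.1325)
Step 4: at (-0.0215, 0.1325), ∇F = (-0.0825, 0.5085) → (-0.0215, 0.1325) − 0.1·(-0.0825, 0.5085) = (-0.01325, 0.08165)
u = -0.01325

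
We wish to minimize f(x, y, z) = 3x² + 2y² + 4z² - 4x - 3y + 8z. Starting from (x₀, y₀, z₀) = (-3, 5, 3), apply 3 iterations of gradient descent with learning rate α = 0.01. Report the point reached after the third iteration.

∇f = (6x - 4, 4y - 3, 8z + 8)
Step 1: at (-3, 5, 3), ∇f = (-22, 17, 32) → (-3, 5, 3) − 0.01·(-22, 17, 32) = (-2.78, 4.83, 2.68)
Step 2: at (-2.78, 4.83, 2.68), ∇f = (-20.68, 16.32, 29.44) → (-2.78, 4.83, 2.68) − 0.01·(-20.68, 16.32, 29.44) = (-2.5732, 4.6668, 2.3856)
Step 3: at (-2.5732, 4.6668, 2.3856), ∇f = (-19.4392, 15.6672, 27.0848) → (-2.5732, 4.6668, 2.3856) − 0.01·(-19.4392, 15.6672, 27.0848) = (-2.378808, 4.510128, 2.114752)

(-2.378808, 4.510128, 2.114752)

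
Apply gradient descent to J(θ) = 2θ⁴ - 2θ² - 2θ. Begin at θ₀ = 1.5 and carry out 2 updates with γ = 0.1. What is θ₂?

J′(θ) = 8θ³ - 4θ - 2
θ₁ = 1.5 − 0.1·19 = -0.4
θ₂ = -0.4 − 0.1·(-0.912) = -0.3088

-0.3088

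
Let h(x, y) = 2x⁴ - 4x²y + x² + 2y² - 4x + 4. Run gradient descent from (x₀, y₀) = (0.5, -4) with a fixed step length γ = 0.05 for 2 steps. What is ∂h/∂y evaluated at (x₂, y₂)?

-10.35094016

∇h = (8x³ - 8xy + 2x - 4, -4x² + 4y)
(x₁, y₁) = (0.5, -4) − 0.05·(14, -17) = (-0.2, -3.15)
(x₂, y₂) = (-0.2, -3.15) − 0.05·(-9.504, -12.76) = (0.2752, -2.512)
∂h/∂y at (0.2752, -2.512) = -10.35094016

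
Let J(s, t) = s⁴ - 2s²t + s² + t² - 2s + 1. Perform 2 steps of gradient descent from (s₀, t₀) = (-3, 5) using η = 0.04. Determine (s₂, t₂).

(-1.19587584, 4.940608)

∇J = (4s³ - 4st + 2s - 2, -2s² + 2t)
Step 1: at (-3, 5), ∇J = (-56, -8) → (-3, 5) − 0.04·(-56, -8) = (-0.76, 5.32)
Step 2: at (-0.76, 5.32), ∇J = (10.896896, 9.4848) → (-0.76, 5.32) − 0.04·(10.896896, 9.4848) = (-1.19587584, 4.940608)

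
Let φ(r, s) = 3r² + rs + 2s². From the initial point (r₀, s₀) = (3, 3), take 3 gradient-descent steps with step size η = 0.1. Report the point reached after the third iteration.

(0.003, 0.465)

∇φ = (6r + s, r + 4s)
Step 1: at (3, 3), ∇φ = (21, 15) → (3, 3) − 0.1·(21, 15) = (0.9, 1.5)
Step 2: at (0.9, 1.5), ∇φ = (6.9, 6.9) → (0.9, 1.5) − 0.1·(6.9, 6.9) = (0.21, 0.81)
Step 3: at (0.21, 0.81), ∇φ = (2.07, 3.45) → (0.21, 0.81) − 0.1·(2.07, 3.45) = (0.003, 0.465)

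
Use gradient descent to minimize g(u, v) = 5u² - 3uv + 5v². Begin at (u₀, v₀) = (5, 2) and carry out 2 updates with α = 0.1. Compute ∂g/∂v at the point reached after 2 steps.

0.45

∇g = (10u - 3v, -3u + 10v)
Step 1: at (5, 2), ∇g = (44, 5) → (5, 2) − 0.1·(44, 5) = (0.6, 1.5)
Step 2: at (0.6, 1.5), ∇g = (1.5, 13.2) → (0.6, 1.5) − 0.1·(1.5, 13.2) = (0.45, 0.18)
∂g/∂v at (0.45, 0.18) = 0.45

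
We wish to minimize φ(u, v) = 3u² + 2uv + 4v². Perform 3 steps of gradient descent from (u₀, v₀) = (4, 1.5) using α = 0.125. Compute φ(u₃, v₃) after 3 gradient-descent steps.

∇φ = (6u + 2v, 2u + 8v)
Step 1: at (4, 1.5), ∇φ = (27, 20) → (4, 1.5) − 0.125·(27, 20) = (0.625, -1)
Step 2: at (0.625, -1), ∇φ = (1.75, -6.75) → (0.625, -1) − 0.125·(1.75, -6.75) = (0.40625, -0.15625)
Step 3: at (0.40625, -0.15625), ∇φ = (2.125, -0.4375) → (0.40625, -0.15625) − 0.125·(2.125, -0.4375) = (0.140625, -0.1015625)
φ(0.140625, -0.1015625) = 0.072021484375

0.072021484375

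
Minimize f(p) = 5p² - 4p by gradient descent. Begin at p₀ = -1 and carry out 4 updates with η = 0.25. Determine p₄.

-6.6875

f′(p) = 10p - 4
p₁ = -1 − 0.25·(-14) = 2.5
p₂ = 2.5 − 0.25·21 = -2.75
p₃ = -2.75 − 0.25·(-31.5) = 5.125
p₄ = 5.125 − 0.25·47.25 = -6.6875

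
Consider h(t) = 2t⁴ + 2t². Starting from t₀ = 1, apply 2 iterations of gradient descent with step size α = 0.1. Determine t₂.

h′(t) = 8t³ + 4t
t₁ = 1 − 0.1·12 = -0.2
t₂ = -0.2 − 0.1·(-0.864) = -0.1136

-0.1136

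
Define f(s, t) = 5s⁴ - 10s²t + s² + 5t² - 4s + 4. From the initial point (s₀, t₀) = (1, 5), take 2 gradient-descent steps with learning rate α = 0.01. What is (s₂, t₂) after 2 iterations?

(2.2922864, 4.47124)

∇f = (20s³ - 20st + 2s - 4, -10s² + 10t)
Step 1: at (1, 5), ∇f = (-82, 40) → (1, 5) − 0.01·(-82, 40) = (1.82, 4.6)
Step 2: at (1.82, 4.6), ∇f = (-47.22864, 12.876) → (1.82, 4.6) − 0.01·(-47.22864, 12.876) = (2.2922864, 4.47124)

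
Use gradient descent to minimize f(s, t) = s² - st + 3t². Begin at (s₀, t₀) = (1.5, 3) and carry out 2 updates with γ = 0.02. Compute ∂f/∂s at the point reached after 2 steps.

∇f = (2s - t, -s + 6t)
(s₁, t₁) = (1.5, 3) − 0.02·(0, 16.5) = (1.5, 2.67)
(s₂, t₂) = (1.5, 2.67) − 0.02·(0.33, 14.52) = (1.4934, 2.3796)
∂f/∂s at (1.4934, 2.3796) = 0.6072

0.6072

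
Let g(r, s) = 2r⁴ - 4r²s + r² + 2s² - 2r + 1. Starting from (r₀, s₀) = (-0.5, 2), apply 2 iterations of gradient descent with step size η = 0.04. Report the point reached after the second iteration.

∇g = (8r³ - 8rs + 2r - 2, -4r² + 4s)
(r₁, s₁) = (-0.5, 2) − 0.04·(4, 7) = (-0.66, 1.72)
(r₂, s₂) = (-0.66, 1.72) − 0.04·(3.461632, 5.1376) = (-0.79846528, 1.514496)

(-0.79846528, 1.514496)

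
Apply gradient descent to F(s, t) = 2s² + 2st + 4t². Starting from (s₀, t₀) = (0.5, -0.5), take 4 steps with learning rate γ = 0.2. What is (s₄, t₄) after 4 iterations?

∇F = (4s + 2t, 2s + 8t)
(s₁, t₁) = (0.5, -0.5) − 0.2·(1, -3) = (0.3, 0.1)
(s₂, t₂) = (0.3, 0.1) − 0.2·(1.4, 1.4) = (0.02, -0.18)
(s₃, t₃) = (0.02, -0.18) − 0.2·(-0.28, -1.4) = (0.076, 0.1)
(s₄, t₄) = (0.076, 0.1) − 0.2·(0.504, 0.952) = (-0.0248, -0.0904)

(-0.0248, -0.0904)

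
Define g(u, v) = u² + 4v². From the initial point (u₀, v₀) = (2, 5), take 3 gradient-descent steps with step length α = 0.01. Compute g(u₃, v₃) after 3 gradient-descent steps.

64.178869657856

∇g = (2u, 8v)
(u₁, v₁) = (2, 5) − 0.01·(4, 40) = (1.96, 4.6)
(u₂, v₂) = (1.96, 4.6) − 0.01·(3.92, 36.8) = (1.9208, 4.232)
(u₃, v₃) = (1.9208, 4.232) − 0.01·(3.8416, 33.856) = (1.882384, 3.89344)
g(1.882384, 3.89344) = 64.178869657856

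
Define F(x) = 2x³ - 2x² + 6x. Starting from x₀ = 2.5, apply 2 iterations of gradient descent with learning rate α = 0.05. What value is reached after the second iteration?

0.4858125

F′(x) = 6x² - 4x + 6
Step 1: F′(2.5) = 33.5; x₁ = 2.5 − 0.05·33.5 = 0.825
Step 2: F′(0.825) = 6.78375; x₂ = 0.825 − 0.05·6.78375 = 0.4858125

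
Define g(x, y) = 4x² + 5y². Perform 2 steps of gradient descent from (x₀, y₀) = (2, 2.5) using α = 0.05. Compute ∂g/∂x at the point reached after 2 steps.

5.76

∇g = (8x, 10y)
(x₁, y₁) = (2, 2.5) − 0.05·(16, 25) = (1.2, 1.25)
(x₂, y₂) = (1.2, 1.25) − 0.05·(9.6, 12.5) = (0.72, 0.625)
∂g/∂x at (0.72, 0.625) = 5.76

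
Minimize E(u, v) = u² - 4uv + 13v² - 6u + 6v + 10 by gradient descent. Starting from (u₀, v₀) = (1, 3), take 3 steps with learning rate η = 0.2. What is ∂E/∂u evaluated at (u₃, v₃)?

1058.944

∇E = (2u - 4v - 6, -4u + 26v + 6)
Step 1: at (1, 3), ∇E = (-16, 80) → (1, 3) − 0.2·(-16, 80) = (4.2, -13)
Step 2: at (4.2, -13), ∇E = (54.4, -348.8) → (4.2, -13) − 0.2·(54.4, -348.8) = (-6.68, 56.76)
Step 3: at (-6.68, 56.76), ∇E = (-246.4, 1508.48) → (-6.68, 56.76) − 0.2·(-246.4, 1508.48) = (42.6, -244.936)
∂E/∂u at (42.6, -244.936) = 1058.944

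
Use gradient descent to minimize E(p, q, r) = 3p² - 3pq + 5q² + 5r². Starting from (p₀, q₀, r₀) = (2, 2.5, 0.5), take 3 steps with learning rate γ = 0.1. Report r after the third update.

0

∇E = (6p - 3q, -3p + 10q, 10r)
Step 1: at (2, 2.5, 0.5), ∇E = (4.5, 19, 5) → (2, 2.5, 0.5) − 0.1·(4.5, 19, 5) = (1.55, 0.6, 0)
Step 2: at (1.55, 0.6, 0), ∇E = (7.5, 1.35, 0) → (1.55, 0.6, 0) − 0.1·(7.5, 1.35, 0) = (0.8, 0.465, 0)
Step 3: at (0.8, 0.465, 0), ∇E = (3.405, 2.25, 0) → (0.8, 0.465, 0) − 0.1·(3.405, 2.25, 0) = (0.4595, 0.24, 0)
r = 0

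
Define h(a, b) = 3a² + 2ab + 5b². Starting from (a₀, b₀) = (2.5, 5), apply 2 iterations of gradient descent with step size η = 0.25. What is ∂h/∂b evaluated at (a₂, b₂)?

162.5

∇h = (6a + 2b, 2a + 10b)
Step 1: at (2.5, 5), ∇h = (25, 55) → (2.5, 5) − 0.25·(25, 55) = (-3.75, -8.75)
Step 2: at (-3.75, -8.75), ∇h = (-40, -95) → (-3.75, -8.75) − 0.25·(-40, -95) = (6.25, 15)
∂h/∂b at (6.25, 15) = 162.5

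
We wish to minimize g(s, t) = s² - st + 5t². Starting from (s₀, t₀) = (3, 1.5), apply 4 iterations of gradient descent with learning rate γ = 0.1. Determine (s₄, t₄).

(1.3659, 0.16815)

∇g = (2s - t, -s + 10t)
(s₁, t₁) = (3, 1.5) − 0.1·(4.5, 12) = (2.55, 0.3)
(s₂, t₂) = (2.55, 0.3) − 0.1·(4.8, 0.45) = (2.07, 0.255)
(s₃, t₃) = (2.07, 0.255) − 0.1·(3.885, 0.48) = (1.6815, 0.207)
(s₄, t₄) = (1.6815, 0.207) − 0.1·(3.156, 0.3885) = (1.3659, 0.16815)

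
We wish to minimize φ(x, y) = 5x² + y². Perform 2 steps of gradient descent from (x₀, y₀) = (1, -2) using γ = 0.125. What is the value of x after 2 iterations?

0.0625

∇φ = (10x, 2y)
Step 1: at (1, -2), ∇φ = (10, -4) → (1, -2) − 0.125·(10, -4) = (-0.25, -1.5)
Step 2: at (-0.25, -1.5), ∇φ = (-2.5, -3) → (-0.25, -1.5) − 0.125·(-2.5, -3) = (0.0625, -1.125)
x = 0.0625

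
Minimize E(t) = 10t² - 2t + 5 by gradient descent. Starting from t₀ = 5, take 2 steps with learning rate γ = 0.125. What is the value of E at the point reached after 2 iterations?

1220.40625

E′(t) = 20t - 2
t₁ = 5 − 0.125·98 = -7.25
t₂ = -7.25 − 0.125·(-147) = 11.125
E(11.125) = 1220.40625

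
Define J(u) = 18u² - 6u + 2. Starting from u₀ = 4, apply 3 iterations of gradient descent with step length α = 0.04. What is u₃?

-0.159872

J′(u) = 36u - 6
u₁ = 4 − 0.04·138 = -1.52
u₂ = -1.52 − 0.04·(-60.72) = 0.9088
u₃ = 0.9088 − 0.04·26.7168 = -0.159872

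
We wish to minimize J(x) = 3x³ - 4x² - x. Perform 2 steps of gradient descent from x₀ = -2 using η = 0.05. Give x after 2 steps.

-15.636125

J′(x) = 9x² - 8x - 1
x₁ = -2 − 0.05·51 = -4.55
x₂ = -4.55 − 0.05·221.7225 = -15.636125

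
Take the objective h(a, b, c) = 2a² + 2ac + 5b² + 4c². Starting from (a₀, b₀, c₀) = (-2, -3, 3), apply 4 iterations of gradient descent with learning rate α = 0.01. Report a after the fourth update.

-1.90251616

∇h = (4a + 2c, 10b, 2a + 8c)
Step 1: at (-2, -3, 3), ∇h = (-2, -30, 20) → (-2, -3, 3) − 0.01·(-2, -30, 20) = (-1.98, -2.7, 2.8)
Step 2: at (-1.98, -2.7, 2.8), ∇h = (-2.32, -27, 18.44) → (-1.98, -2.7, 2.8) − 0.01·(-2.32, -27, 18.44) = (-1.9568, -2.43, 2.6156)
Step 3: at (-1.9568, -2.43, 2.6156), ∇h = (-2.596, -24.3, 17.0112) → (-1.9568, -2.43, 2.6156) − 0.01·(-2.596, -24.3, 17.0112) = (-1.93084, -2.187, 2.445488)
Step 4: at (-1.93084, -2.187, 2.445488), ∇h = (-2.832384, -21.87, 15.702224) → (-1.93084, -2.187, 2.445488) − 0.01·(-2.832384, -21.87, 15.702224) = (-1.90251616, -1.9683, 2.28846576)
a = -1.90251616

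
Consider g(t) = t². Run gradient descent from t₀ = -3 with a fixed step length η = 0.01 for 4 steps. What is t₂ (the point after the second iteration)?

g′(t) = 2t
Step 1: g′(-3) = -6; t₁ = -3 − 0.01·(-6) = -2.94
Step 2: g′(-2.94) = -5.88; t₂ = -2.94 − 0.01·(-5.88) = -2.8812

-2.8812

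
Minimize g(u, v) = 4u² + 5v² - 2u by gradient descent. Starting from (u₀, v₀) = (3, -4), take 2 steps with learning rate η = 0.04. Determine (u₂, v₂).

∇g = (8u - 2, 10v)
Step 1: at (3, -4), ∇g = (22, -40) → (3, -4) − 0.04·(22, -40) = (2.12, -2.4)
Step 2: at (2.12, -2.4), ∇g = (14.96, -24) → (2.12, -2.4) − 0.04·(14.96, -24) = (1.5216, -1.44)

(1.5216, -1.44)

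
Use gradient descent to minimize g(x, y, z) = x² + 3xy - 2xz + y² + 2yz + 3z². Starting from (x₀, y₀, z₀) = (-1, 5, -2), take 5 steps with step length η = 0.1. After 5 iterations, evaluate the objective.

-134.8227240229

∇g = (2x + 3y - 2z, 3x + 2y + 2z, -2x + 2y + 6z)
Step 1: at (-1, 5, -2), ∇g = (17, 3, 0) → (-1, 5, -2) − 0.1·(17, 3, 0) = (-2.7, 4.7, -2)
Step 2: at (-2.7, 4.7, -2), ∇g = (12.7, -2.7, 2.8) → (-2.7, 4.7, -2) − 0.1·(12.7, -2.7, 2.8) = (-3.97, 4.97, -2.28)
Step 3: at (-3.97, 4.97, -2.28), ∇g = (11.53, -6.53, 4.2) → (-3.97, 4.97, -2.28) − 0.1·(11.53, -6.53, 4.2) = (-5.123, 5.623, -2.7)
Step 4: at (-5.123, 5.623, -2.7), ∇g = (12.023, -9.523, 5.292) → (-5.123, 5.623, -2.7) − 0.1·(12.023, -9.523, 5.292) = (-6.3253, 6.5753, -3.2292)
Step 5: at (-6.3253, 6.5753, -3.2292), ∇g = (13.5337, -12.2837, 6.426) → (-6.3253, 6.5753, -3.2292) − 0.1·(13.5337, -12.2837, 6.426) = (-7.67867, 7.80367, -3.8718)
g(-7.67867, 7.80367, -3.8718) = -134.8227240229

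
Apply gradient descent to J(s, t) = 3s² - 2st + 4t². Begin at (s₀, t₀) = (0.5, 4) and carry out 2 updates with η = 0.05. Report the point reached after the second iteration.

∇J = (6s - 2t, -2s + 8t)
(s₁, t₁) = (0.5, 4) − 0.05·(-5, 31) = (0.75, 2.45)
(s₂, t₂) = (0.75, 2.45) − 0.05·(-0.4, 18.1) = (0.77, 1.545)

(0.77, 1.545)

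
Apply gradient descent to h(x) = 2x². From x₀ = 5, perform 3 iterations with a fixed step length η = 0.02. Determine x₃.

3.89344

h′(x) = 4x
x₁ = 5 − 0.02·20 = 4.6
x₂ = 4.6 − 0.02·18.4 = 4.232
x₃ = 4.232 − 0.02·16.928 = 3.89344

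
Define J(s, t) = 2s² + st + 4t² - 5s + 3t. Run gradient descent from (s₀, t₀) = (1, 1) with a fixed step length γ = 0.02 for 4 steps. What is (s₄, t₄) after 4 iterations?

(1.02440896, 0.24646144)

∇J = (4s + t - 5, s + 8t + 3)
Step 1: at (1, 1), ∇J = (0, 12) → (1, 1) − 0.02·(0, 12) = (1, 0.76)
Step 2: at (1, 0.76), ∇J = (-0.24, 10.08) → (1, 0.76) − 0.02·(-0.24, 10.08) = (1.0048, 0.5584)
Step 3: at (1.0048, 0.5584), ∇J = (-0.4224, 8.472) → (1.0048, 0.5584) − 0.02·(-0.4224, 8.472) = (1.013248, 0.38896)
Step 4: at (1.013248, 0.38896), ∇J = (-0.558048, 7.124928) → (1.013248, 0.38896) − 0.02·(-0.558048, 7.124928) = (1.02440896, 0.24646144)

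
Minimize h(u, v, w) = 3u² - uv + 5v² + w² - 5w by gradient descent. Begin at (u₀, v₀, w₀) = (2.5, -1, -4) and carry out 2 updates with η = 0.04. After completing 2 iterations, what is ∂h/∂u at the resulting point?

8.5872

∇h = (6u - v, -u + 10v, 2w - 5)
(u₁, v₁, w₁) = (2.5, -1, -4) − 0.04·(16, -12.5, -13) = (1.86, -0.5, -3.48)
(u₂, v₂, w₂) = (1.86, -0.5, -3.48) − 0.04·(11.66, -6.86, -11.96) = (1.3936, -0.2256, -3.0016)
∂h/∂u at (1.3936, -0.2256, -3.0016) = 8.5872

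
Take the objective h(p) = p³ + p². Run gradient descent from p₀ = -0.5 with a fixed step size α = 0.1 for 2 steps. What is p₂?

-0.4476875

h′(p) = 3p² + 2p
Step 1: h′(-0.5) = -0.25; p₁ = -0.5 − 0.1·(-0.25) = -0.475
Step 2: h′(-0.475) = -0.273125; p₂ = -0.475 − 0.1·(-0.273125) = -0.4476875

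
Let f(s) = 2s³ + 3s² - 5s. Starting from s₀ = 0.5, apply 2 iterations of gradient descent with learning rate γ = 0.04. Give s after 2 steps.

0.530304

f′(s) = 6s² + 6s - 5
Step 1: f′(0.5) = -0.5; s₁ = 0.5 − 0.04·(-0.5) = 0.52
Step 2: f′(0.52) = -0.2576; s₂ = 0.52 − 0.04·(-0.2576) = 0.530304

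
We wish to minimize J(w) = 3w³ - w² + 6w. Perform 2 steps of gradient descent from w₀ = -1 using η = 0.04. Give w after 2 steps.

J′(w) = 9w² - 2w + 6
w₁ = -1 − 0.04·17 = -1.68
w₂ = -1.68 − 0.04·34.7616 = -3.070464

-3.070464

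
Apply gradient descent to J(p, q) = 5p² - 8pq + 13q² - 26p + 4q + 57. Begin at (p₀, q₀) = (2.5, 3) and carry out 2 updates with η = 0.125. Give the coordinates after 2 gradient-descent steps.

∇J = (10p - 8q - 26, -8p + 26q + 4)
(p₁, q₁) = (2.5, 3) − 0.125·(-25, 62) = (5.625, -4.75)
(p₂, q₂) = (5.625, -4.75) − 0.125·(68.25, -164.5) = (-2.90625, 15.8125)

(-2.90625, 15.8125)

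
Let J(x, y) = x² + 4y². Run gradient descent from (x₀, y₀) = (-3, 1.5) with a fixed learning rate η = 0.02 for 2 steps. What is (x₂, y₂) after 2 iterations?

(-2.7648, 1.0584)

∇J = (2x, 8y)
(x₁, y₁) = (-3, 1.5) − 0.02·(-6, 12) = (-2.88, 1.26)
(x₂, y₂) = (-2.88, 1.26) − 0.02·(-5.76, 10.08) = (-2.7648, 1.0584)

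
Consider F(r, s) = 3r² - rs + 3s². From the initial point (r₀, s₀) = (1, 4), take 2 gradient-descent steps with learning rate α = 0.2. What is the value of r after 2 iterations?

-0.24

∇F = (6r - s, -r + 6s)
Step 1: at (1, 4), ∇F = (2, 23) → (1, 4) − 0.2·(2, 23) = (0.6, -0.6)
Step 2: at (0.6, -0.6), ∇F = (4.2, -4.2) → (0.6, -0.6) − 0.2·(4.2, -4.2) = (-0.24, 0.24)
r = -0.24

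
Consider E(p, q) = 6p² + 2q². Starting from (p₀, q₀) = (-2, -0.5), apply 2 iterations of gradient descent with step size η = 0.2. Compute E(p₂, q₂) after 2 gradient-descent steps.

∇E = (12p, 4q)
(p₁, q₁) = (-2, -0.5) − 0.2·(-24, -2) = (2.8, -0.1)
(p₂, q₂) = (2.8, -0.1) − 0.2·(33.6, -0.4) = (-3.92, -0.02)
E(-3.92, -0.02) = 92.1992

92.1992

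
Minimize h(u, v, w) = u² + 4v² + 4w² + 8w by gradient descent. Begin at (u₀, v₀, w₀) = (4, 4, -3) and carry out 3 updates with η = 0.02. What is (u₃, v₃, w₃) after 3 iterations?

(3.538944, 2.370816, -2.185408)

∇h = (2u, 8v, 8w + 8)
Step 1: at (4, 4, -3), ∇h = (8, 32, -16) → (4, 4, -3) − 0.02·(8, 32, -16) = (3.84, 3.36, -2.68)
Step 2: at (3.84, 3.36, -2.68), ∇h = (7.68, 26.88, -13.44) → (3.84, 3.36, -2.68) − 0.02·(7.68, 26.88, -13.44) = (3.6864, 2.8224, -2.4112)
Step 3: at (3.6864, 2.8224, -2.4112), ∇h = (7.3728, 22.5792, -11.2896) → (3.6864, 2.8224, -2.4112) − 0.02·(7.3728, 22.5792, -11.2896) = (3.538944, 2.370816, -2.185408)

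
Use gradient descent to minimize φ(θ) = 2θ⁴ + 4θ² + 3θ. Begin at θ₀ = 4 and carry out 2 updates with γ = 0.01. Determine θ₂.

φ′(θ) = 8θ³ + 8θ + 3
Step 1: φ′(4) = 547; θ₁ = 4 − 0.01·547 = -1.47
Step 2: φ′(-1.47) = -34.172184; θ₂ = -1.47 − 0.01·(-34.172184) = -1.12827816

-1.12827816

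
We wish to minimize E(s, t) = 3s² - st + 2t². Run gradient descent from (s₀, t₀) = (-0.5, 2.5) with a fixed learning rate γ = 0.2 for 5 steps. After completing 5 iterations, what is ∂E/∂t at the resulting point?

0.0064

∇E = (6s - t, -s + 4t)
(s₁, t₁) = (-0.5, 2.5) − 0.2·(-5.5, 10.5) = (0.6, 0.4)
(s₂, t₂) = (0.6, 0.4) − 0.2·(3.2, 1) = (-0.04, 0.2)
(s₃, t₃) = (-0.04, 0.2) − 0.2·(-0.44, 0.84) = (0.048, 0.032)
(s₄, t₄) = (0.048, 0.032) − 0.2·(0.256, 0.08) = (-0.0032, 0.016)
(s₅, t₅) = (-0.0032, 0.016) − 0.2·(-0.0352, 0.0672) = (0.00384, 0.00256)
∂E/∂t at (0.00384, 0.00256) = 0.0064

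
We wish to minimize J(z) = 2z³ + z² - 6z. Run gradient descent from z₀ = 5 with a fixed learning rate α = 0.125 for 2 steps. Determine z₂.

-162.234375

J′(z) = 6z² + 2z - 6
z₁ = 5 − 0.125·154 = -14.25
z₂ = -14.25 − 0.125·1183.875 = -162.234375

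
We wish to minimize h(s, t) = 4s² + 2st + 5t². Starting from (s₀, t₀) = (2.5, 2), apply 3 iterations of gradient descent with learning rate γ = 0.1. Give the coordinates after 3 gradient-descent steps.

(0.028, -0.024)

∇h = (8s + 2t, 2s + 10t)
(s₁, t₁) = (2.5, 2) − 0.1·(24, 25) = (0.1, -0.5)
(s₂, t₂) = (0.1, -0.5) − 0.1·(-0.2, -4.8) = (0.12, -0.02)
(s₃, t₃) = (0.12, -0.02) − 0.1·(0.92, 0.04) = (0.028, -0.024)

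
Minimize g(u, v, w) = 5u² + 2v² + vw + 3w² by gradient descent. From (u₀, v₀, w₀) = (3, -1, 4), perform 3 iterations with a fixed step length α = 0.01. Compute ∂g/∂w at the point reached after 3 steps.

∇g = (10u, 4v + w, v + 6w)
(u₁, v₁, w₁) = (3, -1, 4) − 0.01·(30, 0, 23) = (2.7, -1, 3.77)
(u₂, v₂, w₂) = (2.7, -1, 3.77) − 0.01·(27, -0.23, 21.62) = (2.43, -0.9977, 3.5538)
(u₃, v₃, w₃) = (2.43, -0.9977, 3.5538) − 0.01·(24.3, -0.437, 20.3251) = (2.187, -0.99333, 3.350549)
∂g/∂w at (2.187, -0.99333, 3.350549) = 19.109964

19.109964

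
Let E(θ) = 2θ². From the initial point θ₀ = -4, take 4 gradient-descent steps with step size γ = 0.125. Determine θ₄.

-0.25

E′(θ) = 4θ
Step 1: E′(-4) = -16; θ₁ = -4 − 0.125·(-16) = -2
Step 2: E′(-2) = -8; θ₂ = -2 − 0.125·(-8) = -1
Step 3: E′(-1) = -4; θ₃ = -1 − 0.125·(-4) = -0.5
Step 4: E′(-0.5) = -2; θ₄ = -0.5 − 0.125·(-2) = -0.25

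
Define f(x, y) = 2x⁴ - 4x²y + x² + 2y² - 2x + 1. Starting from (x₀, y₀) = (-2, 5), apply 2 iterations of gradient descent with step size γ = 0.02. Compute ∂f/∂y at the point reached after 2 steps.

∇f = (8x³ - 8xy + 2x - 2, -4x² + 4y)
(x₁, y₁) = (-2, 5) − 0.02·(10, 4) = (-2.2, 4.92)
(x₂, y₂) = (-2.2, 4.92) − 0.02·(-4.992, 0.32) = (-2.10016, 4.9136)
∂f/∂y at (-2.10016, 4.9136) = 2.0117118976

2.0117118976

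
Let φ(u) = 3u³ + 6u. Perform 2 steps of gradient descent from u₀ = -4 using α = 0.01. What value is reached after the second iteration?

φ′(u) = 9u² + 6
Step 1: φ′(-4) = 150; u₁ = -4 − 0.01·150 = -5.5
Step 2: φ′(-5.5) = 278.25; u₂ = -5.5 − 0.01·278.25 = -8.2825

-8.2825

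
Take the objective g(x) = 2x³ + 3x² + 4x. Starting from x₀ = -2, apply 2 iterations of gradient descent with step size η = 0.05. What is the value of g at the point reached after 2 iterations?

g′(x) = 6x² + 6x + 4
x₁ = -2 − 0.05·16 = -2.8
x₂ = -2.8 − 0.05·34.24 = -4.512
g(-4.512) = -140.685459456

-140.685459456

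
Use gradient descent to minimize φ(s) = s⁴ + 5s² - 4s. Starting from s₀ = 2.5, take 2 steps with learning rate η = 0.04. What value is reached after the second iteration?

φ′(s) = 4s³ + 10s - 4
s₁ = 2.5 − 0.04·83.5 = -0.84
s₂ = -0.84 − 0.04·(-14.770816) = -0.24916736

-0.24916736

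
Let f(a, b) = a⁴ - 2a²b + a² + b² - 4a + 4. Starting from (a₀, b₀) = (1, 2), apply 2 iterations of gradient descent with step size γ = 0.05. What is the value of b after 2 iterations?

1.879

∇f = (4a³ - 4ab + 2a - 4, -2a² + 2b)
Step 1: at (1, 2), ∇f = (-6, 2) → (1, 2) − 0.05·(-6, 2) = (1.3, 1.9)
Step 2: at (1.3, 1.9), ∇f = (-2.492, 0.42) → (1.3, 1.9) − 0.05·(-2.492, 0.42) = (1.4246, 1.879)
b = 1.879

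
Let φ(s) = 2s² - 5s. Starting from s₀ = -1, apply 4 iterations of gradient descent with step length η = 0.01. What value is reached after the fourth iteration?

-0.66102976

φ′(s) = 4s - 5
Step 1: φ′(-1) = -9; s₁ = -1 − 0.01·(-9) = -0.91
Step 2: φ′(-0.91) = -8.64; s₂ = -0.91 − 0.01·(-8.64) = -0.8236
Step 3: φ′(-0.8236) = -8.2944; s₃ = -0.8236 − 0.01·(-8.2944) = -0.740656
Step 4: φ′(-0.740656) = -7.962624; s₄ = -0.740656 − 0.01·(-7.962624) = -0.66102976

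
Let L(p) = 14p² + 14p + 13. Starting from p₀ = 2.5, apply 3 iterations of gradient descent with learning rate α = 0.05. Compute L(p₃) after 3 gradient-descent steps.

10.016096

L′(p) = 28p + 14
Step 1: L′(2.5) = 84; p₁ = 2.5 − 0.05·84 = -1.7
Step 2: L′(-1.7) = -33.6; p₂ = -1.7 − 0.05·(-33.6) = -0.02
Step 3: L′(-0.02) = 13.44; p₃ = -0.02 − 0.05·13.44 = -0.692
L(-0.692) = 10.016096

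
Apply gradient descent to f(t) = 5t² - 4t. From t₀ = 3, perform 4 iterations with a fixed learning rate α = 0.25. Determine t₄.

f′(t) = 10t - 4
Step 1: f′(3) = 26; t₁ = 3 − 0.25·26 = -3.5
Step 2: f′(-3.5) = -39; t₂ = -3.5 − 0.25·(-39) = 6.25
Step 3: f′(6.25) = 58.5; t₃ = 6.25 − 0.25·58.5 = -8.375
Step 4: f′(-8.375) = -87.75; t₄ = -8.375 − 0.25·(-87.75) = 13.5625

13.5625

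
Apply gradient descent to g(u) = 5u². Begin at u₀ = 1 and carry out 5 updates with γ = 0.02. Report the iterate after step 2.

0.64

g′(u) = 10u
u₁ = 1 − 0.02·10 = 0.8
u₂ = 0.8 − 0.02·8 = 0.64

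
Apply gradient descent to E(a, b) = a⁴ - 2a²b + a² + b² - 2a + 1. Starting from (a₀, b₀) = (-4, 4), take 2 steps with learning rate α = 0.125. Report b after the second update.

118.140625

∇E = (4a³ - 4ab + 2a - 2, -2a² + 2b)
Step 1: at (-4, 4), ∇E = (-202, -24) → (-4, 4) − 0.125·(-202, -24) = (21.25, 7)
Step 2: at (21.25, 7), ∇E = (37828.3125, -889.125) → (21.25, 7) − 0.125·(37828.3125, -889.125) = (-4707.2890625, 118.140625)
b = 118.140625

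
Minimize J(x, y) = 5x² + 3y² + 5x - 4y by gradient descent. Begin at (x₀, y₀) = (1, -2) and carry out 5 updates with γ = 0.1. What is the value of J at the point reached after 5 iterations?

-2.5810963712

∇J = (10x + 5, 6y - 4)
(x₁, y₁) = (1, -2) − 0.1·(15, -16) = (-0.5, -0.4)
(x₂, y₂) = (-0.5, -0.4) − 0.1·(0, -6.4) = (-0.5, 0.24)
(x₃, y₃) = (-0.5, 0.24) − 0.1·(0, -2.56) = (-0.5, 0.496)
(x₄, y₄) = (-0.5, 0.496) − 0.1·(0, -1.024) = (-0.5, 0.5984)
(x₅, y₅) = (-0.5, 0.5984) − 0.1·(0, -0.4096) = (-0.5, 0.63936)
J(-0.5, 0.63936) = -2.5810963712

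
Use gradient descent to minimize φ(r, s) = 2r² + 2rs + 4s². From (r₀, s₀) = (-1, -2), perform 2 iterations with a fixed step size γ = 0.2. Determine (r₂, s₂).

∇φ = (4r + 2s, 2r + 8s)
(r₁, s₁) = (-1, -2) − 0.2·(-8, -18) = (0.6, 1.6)
(r₂, s₂) = (0.6, 1.6) − 0.2·(5.6, 14) = (-0.52, -1.2)

(-0.52, -1.2)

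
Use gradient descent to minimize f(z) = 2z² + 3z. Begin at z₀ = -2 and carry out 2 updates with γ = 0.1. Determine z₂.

f′(z) = 4z + 3
Step 1: f′(-2) = -5; z₁ = -2 − 0.1·(-5) = -1.5
Step 2: f′(-1.5) = -3; z₂ = -1.5 − 0.1·(-3) = -1.2

-1.2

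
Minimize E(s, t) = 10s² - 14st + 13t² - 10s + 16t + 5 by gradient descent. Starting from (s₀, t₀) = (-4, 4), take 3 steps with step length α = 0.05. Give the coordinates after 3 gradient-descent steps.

(2.565, -3.687)

∇E = (20s - 14t - 10, -14s + 26t + 16)
Step 1: at (-4, 4), ∇E = (-146, 176) → (-4, 4) − 0.05·(-146, 176) = (3.3, -4.8)
Step 2: at (3.3, -4.8), ∇E = (123.2, -155) → (3.3, -4.8) − 0.05·(123.2, -155) = (-2.86, 2.95)
Step 3: at (-2.86, 2.95), ∇E = (-108.5, 132.74) → (-2.86, 2.95) − 0.05·(-108.5, 132.74) = (2.565, -3.687)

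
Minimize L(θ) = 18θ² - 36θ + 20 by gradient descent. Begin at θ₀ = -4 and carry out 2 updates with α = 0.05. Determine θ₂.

-2.2

L′(θ) = 36θ - 36
θ₁ = -4 − 0.05·(-180) = 5
θ₂ = 5 − 0.05·144 = -2.2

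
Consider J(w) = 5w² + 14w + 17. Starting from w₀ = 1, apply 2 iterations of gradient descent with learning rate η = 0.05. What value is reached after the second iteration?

J′(w) = 10w + 14
w₁ = 1 − 0.05·24 = -0.2
w₂ = -0.2 − 0.05·12 = -0.8

-0.8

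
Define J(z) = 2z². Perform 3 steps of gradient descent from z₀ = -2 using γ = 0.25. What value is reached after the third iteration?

J′(z) = 4z
Step 1: J′(-2) = -8; z₁ = -2 − 0.25·(-8) = 0
Step 2: J′(0) = 0; z₂ = 0 − 0.25·0 = 0
Step 3: J′(0) = 0; z₃ = 0 − 0.25·0 = 0

0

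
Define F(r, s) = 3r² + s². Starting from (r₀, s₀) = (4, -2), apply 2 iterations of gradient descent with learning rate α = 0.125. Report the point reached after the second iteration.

∇F = (6r, 2s)
Step 1: at (4, -2), ∇F = (24, -4) → (4, -2) − 0.125·(24, -4) = (1, -1.5)
Step 2: at (1, -1.5), ∇F = (6, -3) → (1, -1.5) − 0.125·(6, -3) = (0.25, -1.125)

(0.25, -1.125)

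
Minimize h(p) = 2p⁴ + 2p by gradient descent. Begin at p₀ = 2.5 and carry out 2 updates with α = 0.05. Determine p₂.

18.87665

h′(p) = 8p³ + 2
p₁ = 2.5 − 0.05·127 = -3.85
p₂ = -3.85 − 0.05·(-454.533) = 18.87665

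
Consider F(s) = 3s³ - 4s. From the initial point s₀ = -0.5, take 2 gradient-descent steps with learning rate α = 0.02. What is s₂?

F′(s) = 9s² - 4
s₁ = -0.5 − 0.02·(-1.75) = -0.465
s₂ = -0.465 − 0.02·(-2.053975) = -0.4239205

-0.4239205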